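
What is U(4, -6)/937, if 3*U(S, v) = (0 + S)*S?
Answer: 16/2811 ≈ 0.0056919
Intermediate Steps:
U(S, v) = S²/3 (U(S, v) = ((0 + S)*S)/3 = (S*S)/3 = S²/3)
U(4, -6)/937 = ((⅓)*4²)/937 = ((⅓)*16)*(1/937) = (16/3)*(1/937) = 16/2811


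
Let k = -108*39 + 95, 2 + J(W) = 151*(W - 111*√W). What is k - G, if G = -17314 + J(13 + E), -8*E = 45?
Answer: 96683/8 + 16761*√118/4 ≈ 57603.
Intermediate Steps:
E = -45/8 (E = -⅛*45 = -45/8 ≈ -5.6250)
J(W) = -2 - 16761*√W + 151*W (J(W) = -2 + 151*(W - 111*√W) = -2 + (-16761*√W + 151*W) = -2 - 16761*√W + 151*W)
k = -4117 (k = -4212 + 95 = -4117)
G = -129619/8 - 16761*√118/4 (G = -17314 + (-2 - 16761*√(13 - 45/8) + 151*(13 - 45/8)) = -17314 + (-2 - 16761*√118/4 + 151*(59/8)) = -17314 + (-2 - 16761*√118/4 + 8909/8) = -17314 + (8893/8 - 16761*√118/4) = -129619/8 - 16761*√118/4 ≈ -61720.)
k - G = -4117 - (-129619/8 - 16761*√118/4) = -4117 + (129619/8 + 16761*√118/4) = 96683/8 + 16761*√118/4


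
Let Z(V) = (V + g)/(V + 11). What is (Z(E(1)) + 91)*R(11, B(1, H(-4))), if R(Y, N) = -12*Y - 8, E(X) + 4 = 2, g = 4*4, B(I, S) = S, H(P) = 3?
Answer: -116620/9 ≈ -12958.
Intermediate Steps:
g = 16
E(X) = -2 (E(X) = -4 + 2 = -2)
R(Y, N) = -8 - 12*Y
Z(V) = (16 + V)/(11 + V) (Z(V) = (V + 16)/(V + 11) = (16 + V)/(11 + V))
(Z(E(1)) + 91)*R(11, B(1, H(-4))) = ((16 - 2)/(11 - 2) + 91)*(-8 - 12*11) = (14/9 + 91)*(-8 - 132) = ((⅑)*14 + 91)*(-140) = (14/9 + 91)*(-140) = (833/9)*(-140) = -116620/9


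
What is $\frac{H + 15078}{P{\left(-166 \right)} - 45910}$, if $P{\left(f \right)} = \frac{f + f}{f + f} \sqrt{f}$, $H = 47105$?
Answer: $- \frac{1427410765}{1053864133} - \frac{62183 i \sqrt{166}}{2107728266} \approx -1.3545 - 0.00038011 i$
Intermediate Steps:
$P{\left(f \right)} = \sqrt{f}$ ($P{\left(f \right)} = \frac{2 f}{2 f} \sqrt{f} = 2 f \frac{1}{2 f} \sqrt{f} = 1 \sqrt{f} = \sqrt{f}$)
$\frac{H + 15078}{P{\left(-166 \right)} - 45910} = \frac{47105 + 15078}{\sqrt{-166} - 45910} = \frac{62183}{i \sqrt{166} - 45910} = \frac{62183}{-45910 + i \sqrt{166}}$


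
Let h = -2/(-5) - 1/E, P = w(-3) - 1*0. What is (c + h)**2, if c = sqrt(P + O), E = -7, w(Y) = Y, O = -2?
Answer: -5764/1225 + 38*I*sqrt(5)/35 ≈ -4.7053 + 2.4277*I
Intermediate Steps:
P = -3 (P = -3 - 1*0 = -3 + 0 = -3)
c = I*sqrt(5) (c = sqrt(-3 - 2) = sqrt(-5) = I*sqrt(5) ≈ 2.2361*I)
h = 19/35 (h = -2/(-5) - 1/(-7) = -2*(-1/5) - 1*(-1/7) = 2/5 + 1/7 = 19/35 ≈ 0.54286)
(c + h)**2 = (I*sqrt(5) + 19/35)**2 = (19/35 + I*sqrt(5))**2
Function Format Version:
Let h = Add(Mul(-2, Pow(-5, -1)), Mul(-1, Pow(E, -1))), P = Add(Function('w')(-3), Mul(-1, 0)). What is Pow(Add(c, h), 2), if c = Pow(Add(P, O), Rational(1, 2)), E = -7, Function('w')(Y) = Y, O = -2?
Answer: Add(Rational(-5764, 1225), Mul(Rational(38, 35), I, Pow(5, Rational(1, 2)))) ≈ Add(-4.7053, Mul(2.4277, I))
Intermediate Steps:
P = -3 (P = Add(-3, Mul(-1, 0)) = Add(-3, 0) = -3)
c = Mul(I, Pow(5, Rational(1, 2))) (c = Pow(Add(-3, -2), Rational(1, 2)) = Pow(-5, Rational(1, 2)) = Mul(I, Pow(5, Rational(1, 2))) ≈ Mul(2.2361, I))
h = Rational(19, 35) (h = Add(Mul(-2, Pow(-5, -1)), Mul(-1, Pow(-7, -1))) = Add(Mul(-2, Rational(-1, 5)), Mul(-1, Rational(-1, 7))) = Add(Rational(2, 5), Rational(1, 7)) = Rational(19, 35) ≈ 0.54286)
Pow(Add(c, h), 2) = Pow(Add(Mul(I, Pow(5, Rational(1, 2))), Rational(19, 35)), 2) = Pow(Add(Rational(19, 35), Mul(I, Pow(5, Rational(1, 2)))), 2)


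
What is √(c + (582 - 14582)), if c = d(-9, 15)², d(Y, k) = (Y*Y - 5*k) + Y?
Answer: I*√13991 ≈ 118.28*I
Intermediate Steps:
d(Y, k) = Y + Y² - 5*k (d(Y, k) = (Y² - 5*k) + Y = Y + Y² - 5*k)
c = 9 (c = (-9 + (-9)² - 5*15)² = (-9 + 81 - 75)² = (-3)² = 9)
√(c + (582 - 14582)) = √(9 + (582 - 14582)) = √(9 - 14000) = √(-13991) = I*√13991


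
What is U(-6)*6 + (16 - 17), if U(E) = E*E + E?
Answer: 179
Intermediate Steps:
U(E) = E + E**2 (U(E) = E**2 + E = E + E**2)
U(-6)*6 + (16 - 17) = -6*(1 - 6)*6 + (16 - 17) = -6*(-5)*6 - 1 = 30*6 - 1 = 180 - 1 = 179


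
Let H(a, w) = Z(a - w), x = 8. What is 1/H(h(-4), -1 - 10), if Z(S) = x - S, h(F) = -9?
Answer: 1/6 ≈ 0.16667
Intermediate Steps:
Z(S) = 8 - S
H(a, w) = 8 + w - a (H(a, w) = 8 - (a - w) = 8 + (w - a) = 8 + w - a)
1/H(h(-4), -1 - 10) = 1/(8 + (-1 - 10) - 1*(-9)) = 1/(8 - 11 + 9) = 1/6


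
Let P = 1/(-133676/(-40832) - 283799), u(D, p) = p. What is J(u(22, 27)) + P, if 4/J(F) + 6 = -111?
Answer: -11589141428/338947452441 ≈ -0.034192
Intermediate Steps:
J(F) = -4/117 (J(F) = 4/(-6 - 111) = 4/(-117) = 4*(-1/117) = -4/117)
P = -10208/2896986773 (P = 1/(-133676*(-1/40832) - 283799) = 1/(33419/10208 - 283799) = 1/(-2896986773/10208) = -10208/2896986773 ≈ -3.5237e-6)
J(u(22, 27)) + P = -4/117 - 10208/2896986773 = -11589141428/338947452441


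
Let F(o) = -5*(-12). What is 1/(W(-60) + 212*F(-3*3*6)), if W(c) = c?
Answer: 1/12660 ≈ 7.8989e-5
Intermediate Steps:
F(o) = 60
1/(W(-60) + 212*F(-3*3*6)) = 1/(-60 + 212*60) = 1/(-60 + 12720) = 1/12660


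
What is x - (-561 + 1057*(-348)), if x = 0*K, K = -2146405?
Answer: 368397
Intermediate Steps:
x = 0 (x = 0*(-2146405) = 0)
x - (-561 + 1057*(-348)) = 0 - (-561 + 1057*(-348)) = 0 - (-561 - 367836) = 0 - 1*(-368397) = 0 + 368397 = 368397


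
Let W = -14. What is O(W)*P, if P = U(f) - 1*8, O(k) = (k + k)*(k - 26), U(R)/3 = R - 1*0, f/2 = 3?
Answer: 11200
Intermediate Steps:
f = 6 (f = 2*3 = 6)
U(R) = 3*R (U(R) = 3*(R - 1*0) = 3*(R + 0) = 3*R)
O(k) = 2*k*(-26 + k) (O(k) = (2*k)*(-26 + k) = 2*k*(-26 + k))
P = 10 (P = 3*6 - 1*8 = 18 - 8 = 10)
O(W)*P = (2*(-14)*(-26 - 14))*10 = (2*(-14)*(-40))*10 = 1120*10 = 11200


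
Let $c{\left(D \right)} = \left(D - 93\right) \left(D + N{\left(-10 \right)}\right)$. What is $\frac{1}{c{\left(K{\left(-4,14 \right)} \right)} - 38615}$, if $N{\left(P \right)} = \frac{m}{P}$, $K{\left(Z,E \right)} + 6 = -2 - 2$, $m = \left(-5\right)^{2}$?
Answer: $- \frac{2}{74655} \approx -2.679 \cdot 10^{-5}$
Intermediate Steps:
$m = 25$
$K{\left(Z,E \right)} = -10$ ($K{\left(Z,E \right)} = -6 - 4 = -10$)
$N{\left(P \right)} = \frac{25}{P}$
$c{\left(D \right)} = \left(-93 + D\right) \left(- \frac{5}{2} + D\right)$ ($c{\left(D \right)} = \left(D - 93\right) \left(D + \frac{25}{-10}\right) = \left(-93 + D\right) \left(D + 25 \left(- \frac{1}{10}\right)\right) = \left(-93 + D\right) \left(D - \frac{5}{2}\right) = \left(-93 + D\right) \left(- \frac{5}{2} + D\right)$)
$\frac{1}{c{\left(K{\left(-4,14 \right)} \right)} - 38615} = \frac{1}{\left(\frac{465}{2} + \left(-10\right)^{2} - -955\right) - 38615} = \frac{1}{\left(\frac{465}{2} + 100 + 955\right) - 38615} = \frac{1}{\frac{2575}{2} - 38615} = \frac{1}{- \frac{74655}{2}} = - \frac{2}{74655}$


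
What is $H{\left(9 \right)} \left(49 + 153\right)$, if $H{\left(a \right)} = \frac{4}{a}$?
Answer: $\frac{808}{9} \approx 89.778$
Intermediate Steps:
$H{\left(9 \right)} \left(49 + 153\right) = \frac{4}{9} \left(49 + 153\right) = 4 \cdot \frac{1}{9} \cdot 202 = \frac{4}{9} \cdot 202 = \frac{808}{9}$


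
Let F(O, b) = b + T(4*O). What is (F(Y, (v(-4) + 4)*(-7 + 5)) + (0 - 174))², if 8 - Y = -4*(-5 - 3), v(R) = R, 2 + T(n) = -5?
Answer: 32761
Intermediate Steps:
T(n) = -7 (T(n) = -2 - 5 = -7)
Y = -24 (Y = 8 - (-4)*(-5 - 3) = 8 - (-4)*(-8) = 8 - 1*32 = 8 - 32 = -24)
F(O, b) = -7 + b (F(O, b) = b - 7 = -7 + b)
(F(Y, (v(-4) + 4)*(-7 + 5)) + (0 - 174))² = ((-7 + (-4 + 4)*(-7 + 5)) + (0 - 174))² = ((-7 + 0*(-2)) - 174)² = ((-7 + 0) - 174)² = (-7 - 174)² = (-181)² = 32761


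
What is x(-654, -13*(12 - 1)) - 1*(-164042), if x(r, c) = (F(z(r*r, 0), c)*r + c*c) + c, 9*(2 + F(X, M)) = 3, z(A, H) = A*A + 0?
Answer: 185438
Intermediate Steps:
z(A, H) = A² (z(A, H) = A² + 0 = A²)
F(X, M) = -5/3 (F(X, M) = -2 + (⅑)*3 = -2 + ⅓ = -5/3)
x(r, c) = c + c² - 5*r/3 (x(r, c) = (-5*r/3 + c*c) + c = (-5*r/3 + c²) + c = (c² - 5*r/3) + c = c + c² - 5*r/3)
x(-654, -13*(12 - 1)) - 1*(-164042) = (-13*(12 - 1) + (-13*(12 - 1))² - 5/3*(-654)) - 1*(-164042) = (-13*11 + (-13*11)² + 1090) + 164042 = (-143 + (-143)² + 1090) + 164042 = (-143 + 20449 + 1090) + 164042 = 21396 + 164042 = 185438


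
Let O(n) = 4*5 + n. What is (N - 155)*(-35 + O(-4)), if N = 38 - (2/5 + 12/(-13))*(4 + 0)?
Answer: 141911/65 ≈ 2183.2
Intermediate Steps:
O(n) = 20 + n
N = 2606/65 (N = 38 - (2*(1/5) + 12*(-1/13))*4 = 38 - (2/5 - 12/13)*4 = 38 - (-34)*4/65 = 38 - 1*(-136/65) = 38 + 136/65 = 2606/65 ≈ 40.092)
(N - 155)*(-35 + O(-4)) = (2606/65 - 155)*(-35 + (20 - 4)) = -7469*(-35 + 16)/65 = -7469/65*(-19) = 141911/65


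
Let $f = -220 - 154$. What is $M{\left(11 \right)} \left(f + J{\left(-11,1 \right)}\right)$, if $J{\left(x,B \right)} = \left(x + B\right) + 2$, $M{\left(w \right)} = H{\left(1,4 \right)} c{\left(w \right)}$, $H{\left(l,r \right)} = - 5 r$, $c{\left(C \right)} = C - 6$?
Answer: $38200$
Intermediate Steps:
$c{\left(C \right)} = -6 + C$ ($c{\left(C \right)} = C - 6 = -6 + C$)
$f = -374$
$M{\left(w \right)} = 120 - 20 w$ ($M{\left(w \right)} = \left(-5\right) 4 \left(-6 + w\right) = - 20 \left(-6 + w\right) = 120 - 20 w$)
$J{\left(x,B \right)} = 2 + B + x$ ($J{\left(x,B \right)} = \left(B + x\right) + 2 = 2 + B + x$)
$M{\left(11 \right)} \left(f + J{\left(-11,1 \right)}\right) = \left(120 - 220\right) \left(-374 + \left(2 + 1 - 11\right)\right) = \left(120 - 220\right) \left(-374 - 8\right) = \left(-100\right) \left(-382\right) = 38200$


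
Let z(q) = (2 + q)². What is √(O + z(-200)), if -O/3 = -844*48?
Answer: 6*√4465 ≈ 400.92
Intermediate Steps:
O = 121536 (O = -(-2532)*48 = -3*(-40512) = 121536)
√(O + z(-200)) = √(121536 + (2 - 200)²) = √(121536 + (-198)²) = √(121536 + 39204) = √160740 = 6*√4465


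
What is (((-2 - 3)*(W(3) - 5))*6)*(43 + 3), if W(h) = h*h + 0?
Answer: -5520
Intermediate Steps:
W(h) = h**2 (W(h) = h**2 + 0 = h**2)
(((-2 - 3)*(W(3) - 5))*6)*(43 + 3) = (((-2 - 3)*(3**2 - 5))*6)*(43 + 3) = (-5*(9 - 5)*6)*46 = (-5*4*6)*46 = -20*6*46 = -120*46 = -5520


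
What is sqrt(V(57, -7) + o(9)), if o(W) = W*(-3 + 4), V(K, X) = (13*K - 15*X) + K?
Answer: 4*sqrt(57) ≈ 30.199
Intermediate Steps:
V(K, X) = -15*X + 14*K (V(K, X) = (-15*X + 13*K) + K = -15*X + 14*K)
o(W) = W (o(W) = W*1 = W)
sqrt(V(57, -7) + o(9)) = sqrt((-15*(-7) + 14*57) + 9) = sqrt((105 + 798) + 9) = sqrt(903 + 9) = sqrt(912) = 4*sqrt(57)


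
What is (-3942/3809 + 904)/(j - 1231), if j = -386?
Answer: -491342/879879 ≈ -0.55842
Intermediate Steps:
(-3942/3809 + 904)/(j - 1231) = (-3942/3809 + 904)/(-386 - 1231) = (-3942*1/3809 + 904)/(-1617) = (-3942/3809 + 904)*(-1/1617) = (3439394/3809)*(-1/1617) = -491342/879879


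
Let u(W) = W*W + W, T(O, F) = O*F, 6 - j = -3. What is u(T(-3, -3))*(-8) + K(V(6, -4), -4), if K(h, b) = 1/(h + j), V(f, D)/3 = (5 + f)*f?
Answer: -149039/207 ≈ -720.00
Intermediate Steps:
j = 9 (j = 6 - 1*(-3) = 6 + 3 = 9)
T(O, F) = F*O
V(f, D) = 3*f*(5 + f) (V(f, D) = 3*((5 + f)*f) = 3*(f*(5 + f)) = 3*f*(5 + f))
K(h, b) = 1/(9 + h) (K(h, b) = 1/(h + 9) = 1/(9 + h))
u(W) = W + W**2 (u(W) = W**2 + W = W + W**2)
u(T(-3, -3))*(-8) + K(V(6, -4), -4) = ((-3*(-3))*(1 - 3*(-3)))*(-8) + 1/(9 + 3*6*(5 + 6)) = (9*(1 + 9))*(-8) + 1/(9 + 3*6*11) = (9*10)*(-8) + 1/(9 + 198) = 90*(-8) + 1/207 = -720 + 1/207 = -149039/207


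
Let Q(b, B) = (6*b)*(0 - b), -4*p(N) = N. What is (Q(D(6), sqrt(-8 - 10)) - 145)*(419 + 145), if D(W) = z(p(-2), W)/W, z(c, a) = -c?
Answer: -163607/2 ≈ -81804.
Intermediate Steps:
p(N) = -N/4
D(W) = -1/(2*W) (D(W) = (-(-1)*(-2)/4)/W = (-1*1/2)/W = -1/(2*W))
Q(b, B) = -6*b**2 (Q(b, B) = (6*b)*(-b) = -6*b**2)
(Q(D(6), sqrt(-8 - 10)) - 145)*(419 + 145) = (-6*(-1/2/6)**2 - 145)*(419 + 145) = (-6*(-1/2*1/6)**2 - 145)*564 = (-6*(-1/12)**2 - 145)*564 = (-6*1/144 - 145)*564 = (-1/24 - 145)*564 = -3481/24*564 = -163607/2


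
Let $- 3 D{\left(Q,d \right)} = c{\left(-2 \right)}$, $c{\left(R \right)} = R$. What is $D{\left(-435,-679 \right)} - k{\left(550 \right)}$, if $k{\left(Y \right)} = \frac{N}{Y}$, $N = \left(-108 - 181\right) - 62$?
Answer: $\frac{2153}{1650} \approx 1.3048$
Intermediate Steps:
$N = -351$ ($N = -289 - 62 = -351$)
$D{\left(Q,d \right)} = \frac{2}{3}$ ($D{\left(Q,d \right)} = \left(- \frac{1}{3}\right) \left(-2\right) = \frac{2}{3}$)
$k{\left(Y \right)} = - \frac{351}{Y}$
$D{\left(-435,-679 \right)} - k{\left(550 \right)} = \frac{2}{3} - - \frac{351}{550} = \frac{2}{3} + \frac{351}{550} = \frac{2153}{1650}$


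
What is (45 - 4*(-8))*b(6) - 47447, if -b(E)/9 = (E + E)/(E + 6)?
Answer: -48140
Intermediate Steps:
b(E) = -18*E/(6 + E) (b(E) = -9*(E + E)/(E + 6) = -9*2*E/(6 + E) = -18*E/(6 + E))
(45 - 4*(-8))*b(6) - 47447 = (45 - 4*(-8))*(-18*6/(6 + 6)) - 47447 = (45 + 32)*(-18*6/12) - 47447 = 77*(-18*6*1/12) - 47447 = 77*(-9) - 47447 = -693 - 47447 = -48140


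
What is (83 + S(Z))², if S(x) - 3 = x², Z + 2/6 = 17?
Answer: 10719076/81 ≈ 1.3233e+5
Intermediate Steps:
Z = 50/3 (Z = -⅓ + 17 = 50/3 ≈ 16.667)
S(x) = 3 + x²
(83 + S(Z))² = (83 + (3 + (50/3)²))² = (83 + (3 + 2500/9))² = (83 + 2527/9)² = (3274/9)² = 10719076/81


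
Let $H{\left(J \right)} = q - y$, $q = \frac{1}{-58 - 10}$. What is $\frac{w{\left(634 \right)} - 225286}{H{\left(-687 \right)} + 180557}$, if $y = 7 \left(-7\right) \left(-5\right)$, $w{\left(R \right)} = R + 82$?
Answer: $- \frac{3054152}{2452243} \approx -1.2455$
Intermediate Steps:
$w{\left(R \right)} = 82 + R$
$q = - \frac{1}{68}$ ($q = \frac{1}{-68} = - \frac{1}{68} \approx -0.014706$)
$y = 245$ ($y = \left(-49\right) \left(-5\right) = 245$)
$H{\left(J \right)} = - \frac{16661}{68}$ ($H{\left(J \right)} = - \frac{1}{68} - 245 = - \frac{16661}{68}$)
$\frac{w{\left(634 \right)} - 225286}{H{\left(-687 \right)} + 180557} = \frac{\left(82 + 634\right) - 225286}{- \frac{16661}{68} + 180557} = \frac{716 - 225286}{\frac{12261215}{68}} = \left(-224570\right) \frac{68}{12261215} = - \frac{3054152}{2452243}$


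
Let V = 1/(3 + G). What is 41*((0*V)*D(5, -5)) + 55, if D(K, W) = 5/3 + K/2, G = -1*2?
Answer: 55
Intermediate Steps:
G = -2
D(K, W) = 5/3 + K/2 (D(K, W) = 5*(⅓) + K*(½) = 5/3 + K/2)
V = 1 (V = 1/(3 - 2) = 1/1 = 1)
41*((0*V)*D(5, -5)) + 55 = 41*((0*1)*(5/3 + (½)*5)) + 55 = 41*(0*(5/3 + 5/2)) + 55 = 41*(0*(25/6)) + 55 = 41*0 + 55 = 0 + 55 = 55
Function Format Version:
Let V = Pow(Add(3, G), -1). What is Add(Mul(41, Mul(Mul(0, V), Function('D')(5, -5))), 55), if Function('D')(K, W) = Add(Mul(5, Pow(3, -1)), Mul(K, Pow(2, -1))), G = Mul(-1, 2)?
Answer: 55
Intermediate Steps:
G = -2
Function('D')(K, W) = Add(Rational(5, 3), Mul(Rational(1, 2), K)) (Function('D')(K, W) = Add(Mul(5, Rational(1, 3)), Mul(K, Rational(1, 2))) = Add(Rational(5, 3), Mul(Rational(1, 2), K)))
V = 1 (V = Pow(Add(3, -2), -1) = Pow(1, -1) = 1)
Add(Mul(41, Mul(Mul(0, V), Function('D')(5, -5))), 55) = Add(Mul(41, Mul(Mul(0, 1), Add(Rational(5, 3), Mul(Rational(1, 2), 5)))), 55) = Add(Mul(41, Mul(0, Add(Rational(5, 3), Rational(5, 2)))), 55) = Add(Mul(41, Mul(0, Rational(25, 6))), 55) = Add(Mul(41, 0), 55) = Add(0, 55) = 55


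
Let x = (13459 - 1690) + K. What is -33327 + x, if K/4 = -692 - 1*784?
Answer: -27462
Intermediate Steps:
K = -5904 (K = 4*(-692 - 1*784) = 4*(-692 - 784) = 4*(-1476) = -5904)
x = 5865 (x = (13459 - 1690) - 5904 = 11769 - 5904 = 5865)
-33327 + x = -33327 + 5865 = -27462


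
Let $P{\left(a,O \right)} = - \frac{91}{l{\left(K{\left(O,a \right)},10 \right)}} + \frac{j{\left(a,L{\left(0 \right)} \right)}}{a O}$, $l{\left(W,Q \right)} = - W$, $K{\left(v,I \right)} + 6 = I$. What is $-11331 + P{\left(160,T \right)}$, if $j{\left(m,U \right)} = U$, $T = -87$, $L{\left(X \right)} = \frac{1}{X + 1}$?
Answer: $- \frac{1734912251}{153120} \approx -11330.0$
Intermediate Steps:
$L{\left(X \right)} = \frac{1}{1 + X}$
$K{\left(v,I \right)} = -6 + I$
$P{\left(a,O \right)} = - \frac{91}{6 - a} + \frac{1}{O a}$ ($P{\left(a,O \right)} = - \frac{91}{\left(-1\right) \left(-6 + a\right)} + \frac{1}{\left(1 + 0\right) a O} = - \frac{91}{6 - a} + \frac{1}{1 O a} = - \frac{91}{6 - a} + 1 \frac{1}{O a} = - \frac{91}{6 - a} + \frac{1}{O a}$)
$-11331 + P{\left(160,T \right)} = -11331 + \frac{-6 + 160 + 91 \left(-87\right) 160}{\left(-87\right) 160 \left(-6 + 160\right)} = -11331 - \frac{-6 + 160 - 1266720}{13920 \cdot 154} = -11331 - \frac{1}{13920} \cdot \frac{1}{154} \left(-1266566\right) = -11331 + \frac{90469}{153120} = - \frac{1734912251}{153120}$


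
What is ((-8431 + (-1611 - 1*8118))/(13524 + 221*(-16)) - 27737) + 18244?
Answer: -104443/11 ≈ -9494.8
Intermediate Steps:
((-8431 + (-1611 - 1*8118))/(13524 + 221*(-16)) - 27737) + 18244 = ((-8431 + (-1611 - 8118))/(13524 - 3536) - 27737) + 18244 = ((-8431 - 9729)/9988 - 27737) + 18244 = (-18160*1/9988 - 27737) + 18244 = (-20/11 - 27737) + 18244 = -305127/11 + 18244 = -104443/11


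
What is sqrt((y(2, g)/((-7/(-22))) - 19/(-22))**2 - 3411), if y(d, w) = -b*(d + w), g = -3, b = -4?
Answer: 3*I*sqrt(8627163)/154 ≈ 57.218*I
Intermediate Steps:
y(d, w) = 4*d + 4*w (y(d, w) = -(-4)*(d + w) = -(-4*d - 4*w) = 4*d + 4*w)
sqrt((y(2, g)/((-7/(-22))) - 19/(-22))**2 - 3411) = sqrt(((4*2 + 4*(-3))/((-7/(-22))) - 19/(-22))**2 - 3411) = sqrt(((8 - 12)/((-7*(-1/22))) - 19*(-1/22))**2 - 3411) = sqrt((-4/7/22 + 19/22)**2 - 3411) = sqrt((-4*22/7 + 19/22)**2 - 3411) = sqrt((-88/7 + 19/22)**2 - 3411) = sqrt((-1803/154)**2 - 3411) = sqrt(3250809/23716 - 3411) = sqrt(-77644467/23716) = 3*I*sqrt(8627163)/154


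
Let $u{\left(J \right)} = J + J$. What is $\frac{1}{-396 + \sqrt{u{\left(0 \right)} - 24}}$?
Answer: $- \frac{33}{13070} - \frac{i \sqrt{6}}{78420} \approx -0.0025249 - 3.1236 \cdot 10^{-5} i$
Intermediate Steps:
$u{\left(J \right)} = 2 J$
$\frac{1}{-396 + \sqrt{u{\left(0 \right)} - 24}} = \frac{1}{-396 + \sqrt{2 \cdot 0 - 24}} = \frac{1}{-396 + \sqrt{0 - 24}} = \frac{1}{-396 + \sqrt{-24}} = \frac{1}{-396 + 2 i \sqrt{6}}$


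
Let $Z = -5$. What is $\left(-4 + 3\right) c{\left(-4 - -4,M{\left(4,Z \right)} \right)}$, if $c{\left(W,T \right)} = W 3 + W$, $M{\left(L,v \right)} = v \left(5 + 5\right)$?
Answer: $0$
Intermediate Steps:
$M{\left(L,v \right)} = 10 v$ ($M{\left(L,v \right)} = v 10 = 10 v$)
$c{\left(W,T \right)} = 4 W$ ($c{\left(W,T \right)} = 3 W + W = 4 W$)
$\left(-4 + 3\right) c{\left(-4 - -4,M{\left(4,Z \right)} \right)} = \left(-4 + 3\right) 4 \left(-4 - -4\right) = - 4 \left(-4 + 4\right) = - 4 \cdot 0 = \left(-1\right) 0 = 0$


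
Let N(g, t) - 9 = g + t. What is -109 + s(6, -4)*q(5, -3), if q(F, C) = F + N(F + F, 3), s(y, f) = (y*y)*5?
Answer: 4751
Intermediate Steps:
s(y, f) = 5*y² (s(y, f) = y²*5 = 5*y²)
N(g, t) = 9 + g + t (N(g, t) = 9 + (g + t) = 9 + g + t)
q(F, C) = 12 + 3*F (q(F, C) = F + (9 + (F + F) + 3) = F + (9 + 2*F + 3) = F + (12 + 2*F) = 12 + 3*F)
-109 + s(6, -4)*q(5, -3) = -109 + (5*6²)*(12 + 3*5) = -109 + (5*36)*(12 + 15) = -109 + 180*27 = -109 + 4860 = 4751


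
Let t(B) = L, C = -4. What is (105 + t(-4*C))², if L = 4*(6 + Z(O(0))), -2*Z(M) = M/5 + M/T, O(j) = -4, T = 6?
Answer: 3916441/225 ≈ 17406.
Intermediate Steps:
Z(M) = -11*M/60 (Z(M) = -(M/5 + M/6)/2 = -11*M/60)
L = 404/15 (L = 4*(6 - 11/60*(-4)) = 4*(6 + 11/15) = 4*(101/15) = 404/15 ≈ 26.933)
t(B) = 404/15
(105 + t(-4*C))² = (105 + 404/15)² = (1979/15)² = 3916441/225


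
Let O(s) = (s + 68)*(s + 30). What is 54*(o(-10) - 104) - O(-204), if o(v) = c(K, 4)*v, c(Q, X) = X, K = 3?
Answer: -31440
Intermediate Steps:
O(s) = (30 + s)*(68 + s) (O(s) = (68 + s)*(30 + s) = (30 + s)*(68 + s))
o(v) = 4*v
54*(o(-10) - 104) - O(-204) = 54*(4*(-10) - 104) - (2040 + (-204)² + 98*(-204)) = 54*(-40 - 104) - (2040 + 41616 - 19992) = 54*(-144) - 1*23664 = -7776 - 23664 = -31440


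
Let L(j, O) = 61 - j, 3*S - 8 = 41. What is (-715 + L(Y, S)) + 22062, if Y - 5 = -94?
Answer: 21497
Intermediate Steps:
Y = -89 (Y = 5 - 94 = -89)
S = 49/3 (S = 8/3 + (1/3)*41 = 8/3 + 41/3 = 49/3 ≈ 16.333)
(-715 + L(Y, S)) + 22062 = (-715 + (61 - 1*(-89))) + 22062 = (-715 + (61 + 89)) + 22062 = (-715 + 150) + 22062 = -565 + 22062 = 21497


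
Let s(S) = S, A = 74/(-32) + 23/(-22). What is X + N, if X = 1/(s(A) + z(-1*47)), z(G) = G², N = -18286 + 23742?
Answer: 2117981184/388193 ≈ 5456.0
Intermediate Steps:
A = -591/176 (A = 74*(-1/32) + 23*(-1/22) = -37/16 - 23/22 = -591/176 ≈ -3.3580)
N = 5456
X = 176/388193 (X = 1/(-591/176 + (-1*47)²) = 1/(-591/176 + (-47)²) = 1/(-591/176 + 2209) = 1/(388193/176) = 176/388193 ≈ 0.00045338)
X + N = 176/388193 + 5456 = 2117981184/388193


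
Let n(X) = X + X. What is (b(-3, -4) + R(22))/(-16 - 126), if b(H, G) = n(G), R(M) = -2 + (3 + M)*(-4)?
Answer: 55/71 ≈ 0.77465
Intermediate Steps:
n(X) = 2*X
R(M) = -14 - 4*M (R(M) = -2 + (-12 - 4*M) = -14 - 4*M)
b(H, G) = 2*G
(b(-3, -4) + R(22))/(-16 - 126) = (2*(-4) + (-14 - 4*22))/(-16 - 126) = (-8 + (-14 - 88))/(-142) = (-8 - 102)*(-1/142) = -110*(-1/142) = 55/71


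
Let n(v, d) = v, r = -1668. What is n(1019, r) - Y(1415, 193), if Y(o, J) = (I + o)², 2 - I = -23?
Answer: -2072581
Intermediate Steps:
I = 25 (I = 2 - 1*(-23) = 2 + 23 = 25)
Y(o, J) = (25 + o)²
n(1019, r) - Y(1415, 193) = 1019 - (25 + 1415)² = 1019 - 1*1440² = 1019 - 1*2073600 = 1019 - 2073600 = -2072581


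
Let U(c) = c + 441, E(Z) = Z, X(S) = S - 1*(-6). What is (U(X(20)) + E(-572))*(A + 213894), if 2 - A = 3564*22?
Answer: -14226240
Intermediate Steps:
X(S) = 6 + S (X(S) = S + 6 = 6 + S)
A = -78406 (A = 2 - 3564*22 = 2 - 1*78408 = 2 - 78408 = -78406)
U(c) = 441 + c
(U(X(20)) + E(-572))*(A + 213894) = ((441 + (6 + 20)) - 572)*(-78406 + 213894) = ((441 + 26) - 572)*135488 = (467 - 572)*135488 = -105*135488 = -14226240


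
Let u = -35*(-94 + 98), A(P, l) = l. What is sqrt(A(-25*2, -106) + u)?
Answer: I*sqrt(246) ≈ 15.684*I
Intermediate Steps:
u = -140 (u = -35*4 = -140)
sqrt(A(-25*2, -106) + u) = sqrt(-106 - 140) = sqrt(-246) = I*sqrt(246)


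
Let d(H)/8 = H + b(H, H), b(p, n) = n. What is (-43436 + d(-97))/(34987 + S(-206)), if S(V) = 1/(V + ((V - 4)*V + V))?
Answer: -642548608/499707659 ≈ -1.2858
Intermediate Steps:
d(H) = 16*H (d(H) = 8*(H + H) = 8*(2*H) = 16*H)
S(V) = 1/(2*V + V*(-4 + V)) (S(V) = 1/(V + ((-4 + V)*V + V)) = 1/(V + (V*(-4 + V) + V)) = 1/(V + (V + V*(-4 + V))) = 1/(2*V + V*(-4 + V)))
(-43436 + d(-97))/(34987 + S(-206)) = (-43436 + 16*(-97))/(34987 + 1/((-206)*(-2 - 206))) = (-43436 - 1552)/(34987 - 1/206/(-208)) = -44988/(34987 - 1/206*(-1/208)) = -44988/(34987 + 1/42848) = -44988/1499122977/42848 = -44988*42848/1499122977 = -642548608/499707659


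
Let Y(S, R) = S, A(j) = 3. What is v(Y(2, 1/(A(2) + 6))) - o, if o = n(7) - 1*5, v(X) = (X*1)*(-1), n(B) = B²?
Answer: -46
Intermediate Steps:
v(X) = -X (v(X) = X*(-1) = -X)
o = 44 (o = 7² - 1*5 = 49 - 5 = 44)
v(Y(2, 1/(A(2) + 6))) - o = -1*2 - 1*44 = -2 - 44 = -46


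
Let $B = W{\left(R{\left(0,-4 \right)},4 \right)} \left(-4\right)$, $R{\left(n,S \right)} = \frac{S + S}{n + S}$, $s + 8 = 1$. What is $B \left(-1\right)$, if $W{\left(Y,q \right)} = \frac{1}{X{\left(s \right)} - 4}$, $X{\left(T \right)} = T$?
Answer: $- \frac{4}{11} \approx -0.36364$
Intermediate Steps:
$s = -7$ ($s = -8 + 1 = -7$)
$R{\left(n,S \right)} = \frac{2 S}{S + n}$
$W{\left(Y,q \right)} = - \frac{1}{11}$ ($W{\left(Y,q \right)} = \frac{1}{-7 - 4} = \frac{1}{-11} = - \frac{1}{11}$)
$B = \frac{4}{11}$ ($B = \left(- \frac{1}{11}\right) \left(-4\right) = \frac{4}{11} \approx 0.36364$)
$B \left(-1\right) = \frac{4}{11} \left(-1\right) = - \frac{4}{11}$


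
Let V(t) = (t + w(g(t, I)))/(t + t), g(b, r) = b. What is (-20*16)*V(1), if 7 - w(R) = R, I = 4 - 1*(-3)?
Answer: -1120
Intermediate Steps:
I = 7 (I = 4 + 3 = 7)
w(R) = 7 - R
V(t) = 7/(2*t) (V(t) = (t + (7 - t))/(t + t) = 7/((2*t)) = 7*(1/(2*t)) = 7/(2*t))
(-20*16)*V(1) = (-20*16)*((7/2)/1) = -1120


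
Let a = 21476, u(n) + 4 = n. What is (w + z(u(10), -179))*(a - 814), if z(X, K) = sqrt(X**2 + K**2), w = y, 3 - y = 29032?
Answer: -599797198 + 20662*sqrt(32077) ≈ -5.9610e+8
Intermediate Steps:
y = -29029 (y = 3 - 1*29032 = 3 - 29032 = -29029)
u(n) = -4 + n
w = -29029
z(X, K) = sqrt(K**2 + X**2)
(w + z(u(10), -179))*(a - 814) = (-29029 + sqrt((-179)**2 + (-4 + 10)**2))*(21476 - 814) = (-29029 + sqrt(32041 + 6**2))*20662 = (-29029 + sqrt(32041 + 36))*20662 = (-29029 + sqrt(32077))*20662 = -599797198 + 20662*sqrt(32077)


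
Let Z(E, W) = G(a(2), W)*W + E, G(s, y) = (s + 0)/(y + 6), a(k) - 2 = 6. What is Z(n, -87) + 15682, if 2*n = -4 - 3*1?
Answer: 847103/54 ≈ 15687.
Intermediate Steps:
a(k) = 8 (a(k) = 2 + 6 = 8)
G(s, y) = s/(6 + y)
n = -7/2 (n = (-4 - 3*1)/2 = (-4 - 3)/2 = (1/2)*(-7) = -7/2 ≈ -3.5000)
Z(E, W) = E + 8*W/(6 + W) (Z(E, W) = (8/(6 + W))*W + E = 8*W/(6 + W) + E = E + 8*W/(6 + W))
Z(n, -87) + 15682 = (8*(-87) - 7*(6 - 87)/2)/(6 - 87) + 15682 = (-696 - 7/2*(-81))/(-81) + 15682 = -(-696 + 567/2)/81 + 15682 = -1/81*(-825/2) + 15682 = 275/54 + 15682 = 847103/54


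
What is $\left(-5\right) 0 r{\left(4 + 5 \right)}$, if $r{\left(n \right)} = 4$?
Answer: $0$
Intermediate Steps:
$\left(-5\right) 0 r{\left(4 + 5 \right)} = \left(-5\right) 0 \cdot 4 = 0 \cdot 4 = 0$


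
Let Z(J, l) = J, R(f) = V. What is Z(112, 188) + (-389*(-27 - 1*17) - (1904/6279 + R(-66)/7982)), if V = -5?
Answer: 9488292161/550758 ≈ 17228.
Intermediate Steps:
R(f) = -5
Z(112, 188) + (-389*(-27 - 1*17) - (1904/6279 + R(-66)/7982)) = 112 + (-389*(-27 - 1*17) - (1904/6279 - 5/7982)) = 112 + (-389*(-27 - 17) - (1904*(1/6279) - 5*1/7982)) = 112 + (-389*(-44) - (272/897 - 5/7982)) = 112 + (17116 - 1*166663/550758) = 112 + (17116 - 166663/550758) = 112 + 9426607265/550758 = 9488292161/550758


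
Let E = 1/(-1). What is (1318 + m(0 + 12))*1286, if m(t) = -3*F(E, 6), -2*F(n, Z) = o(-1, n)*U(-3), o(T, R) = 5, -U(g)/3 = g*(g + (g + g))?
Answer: 913703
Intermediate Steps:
U(g) = -9*g**2 (U(g) = -3*g*(g + (g + g)) = -3*g*(g + 2*g) = -3*g*3*g = -9*g**2)
E = -1
F(n, Z) = 405/2 (F(n, Z) = -5*(-9*(-3)**2)/2 = -5*(-9*9)/2 = -5*(-81)/2 = -1/2*(-405) = 405/2)
m(t) = -1215/2 (m(t) = -3*405/2 = -1215/2)
(1318 + m(0 + 12))*1286 = (1318 - 1215/2)*1286 = (1421/2)*1286 = 913703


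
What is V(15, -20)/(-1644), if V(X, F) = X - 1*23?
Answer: 2/411 ≈ 0.0048662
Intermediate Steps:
V(X, F) = -23 + X (V(X, F) = X - 23 = -23 + X)
V(15, -20)/(-1644) = (-23 + 15)/(-1644) = -8*(-1/1644) = 2/411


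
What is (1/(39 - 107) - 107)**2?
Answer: 52954729/4624 ≈ 11452.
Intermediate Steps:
(1/(39 - 107) - 107)**2 = (1/(-68) - 107)**2 = (-1/68 - 107)**2 = (-7277/68)**2 = 52954729/4624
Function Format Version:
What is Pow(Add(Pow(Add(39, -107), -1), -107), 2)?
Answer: Rational(52954729, 4624) ≈ 11452.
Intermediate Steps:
Pow(Add(Pow(Add(39, -107), -1), -107), 2) = Pow(Add(Pow(-68, -1), -107), 2) = Pow(Add(Rational(-1, 68), -107), 2) = Pow(Rational(-7277, 68), 2) = Rational(52954729, 4624)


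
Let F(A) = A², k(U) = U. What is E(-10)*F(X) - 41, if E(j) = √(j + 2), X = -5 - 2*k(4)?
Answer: -41 + 338*I*√2 ≈ -41.0 + 478.0*I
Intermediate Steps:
X = -13 (X = -5 - 2*4 = -5 - 8 = -13)
E(j) = √(2 + j)
E(-10)*F(X) - 41 = √(2 - 10)*(-13)² - 41 = √(-8)*169 - 41 = (2*I*√2)*169 - 41 = 338*I*√2 - 41 = -41 + 338*I*√2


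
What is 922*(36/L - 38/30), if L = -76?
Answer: -457312/285 ≈ -1604.6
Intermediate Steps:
922*(36/L - 38/30) = 922*(36/(-76) - 38/30) = 922*(36*(-1/76) - 38*1/30) = 922*(-9/19 - 19/15) = 922*(-496/285) = -457312/285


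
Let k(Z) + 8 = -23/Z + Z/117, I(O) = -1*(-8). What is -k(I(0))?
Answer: 10115/936 ≈ 10.807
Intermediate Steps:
I(O) = 8
k(Z) = -8 - 23/Z + Z/117 (k(Z) = -8 + (-23/Z + Z/117) = -8 - 23/Z + Z/117)
-k(I(0)) = -(-8 - 23/8 + (1/117)*8) = -(-8 - 23*⅛ + 8/117) = -(-8 - 23/8 + 8/117) = -1*(-10115/936) = 10115/936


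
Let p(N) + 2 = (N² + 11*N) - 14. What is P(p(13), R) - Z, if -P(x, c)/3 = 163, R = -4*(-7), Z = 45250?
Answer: -45739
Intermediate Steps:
R = 28
p(N) = -16 + N² + 11*N (p(N) = -2 + ((N² + 11*N) - 14) = -2 + (-14 + N² + 11*N) = -16 + N² + 11*N)
P(x, c) = -489 (P(x, c) = -3*163 = -489)
P(p(13), R) - Z = -489 - 1*45250 = -489 - 45250 = -45739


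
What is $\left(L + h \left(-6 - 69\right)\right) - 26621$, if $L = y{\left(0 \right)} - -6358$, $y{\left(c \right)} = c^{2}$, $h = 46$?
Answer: $-23713$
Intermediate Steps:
$L = 6358$ ($L = 0^{2} - -6358 = 0 + 6358 = 6358$)
$\left(L + h \left(-6 - 69\right)\right) - 26621 = \left(6358 + 46 \left(-6 - 69\right)\right) - 26621 = \left(6358 + 46 \left(-75\right)\right) - 26621 = \left(6358 - 3450\right) - 26621 = 2908 - 26621 = -23713$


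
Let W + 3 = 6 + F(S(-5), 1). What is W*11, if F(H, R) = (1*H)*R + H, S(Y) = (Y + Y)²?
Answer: 2233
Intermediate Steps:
S(Y) = 4*Y² (S(Y) = (2*Y)² = 4*Y²)
F(H, R) = H + H*R (F(H, R) = H*R + H = H + H*R)
W = 203 (W = -3 + (6 + (4*(-5)²)*(1 + 1)) = -3 + (6 + (4*25)*2) = -3 + (6 + 100*2) = -3 + (6 + 200) = -3 + 206 = 203)
W*11 = 203*11 = 2233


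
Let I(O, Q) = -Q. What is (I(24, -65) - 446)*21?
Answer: -8001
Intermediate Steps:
(I(24, -65) - 446)*21 = (-1*(-65) - 446)*21 = (65 - 446)*21 = -381*21 = -8001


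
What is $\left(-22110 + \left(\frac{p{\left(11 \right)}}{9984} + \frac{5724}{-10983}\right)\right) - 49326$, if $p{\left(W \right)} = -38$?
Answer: $- \frac{1305553356727}{18275712} \approx -71437.0$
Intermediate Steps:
$\left(-22110 + \left(\frac{p{\left(11 \right)}}{9984} + \frac{5724}{-10983}\right)\right) - 49326 = \left(-22110 + \left(- \frac{38}{9984} + \frac{5724}{-10983}\right)\right) - 49326 = \left(-22110 + \left(\left(-38\right) \frac{1}{9984} + 5724 \left(- \frac{1}{10983}\right)\right)\right) - 49326 = \left(-22110 - \frac{9594295}{18275712}\right) - 49326 = - \frac{404085586615}{18275712} - 49326 = - \frac{1305553356727}{18275712}$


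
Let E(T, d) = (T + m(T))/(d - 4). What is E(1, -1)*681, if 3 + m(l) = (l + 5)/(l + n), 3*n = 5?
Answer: -681/20 ≈ -34.050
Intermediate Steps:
n = 5/3 (n = (1/3)*5 = 5/3 ≈ 1.6667)
m(l) = -3 + (5 + l)/(5/3 + l) (m(l) = -3 + (l + 5)/(l + 5/3) = -3 + (5 + l)/(5/3 + l))
E(T, d) = (T - 6*T/(5 + 3*T))/(-4 + d) (E(T, d) = (T - 6*T/(5 + 3*T))/(d - 4) = (T - 6*T/(5 + 3*T))/(-4 + d))
E(1, -1)*681 = (1*(-1 + 3*1)/(-4 - 1*(5 + 3*1)))*681 = (1*(-1 + 3)/(-5*(5 + 3)))*681 = (1*(-1/5)*2/8)*681 = (1*(-1/5)*(1/8)*2)*681 = -1/20*681 = -681/20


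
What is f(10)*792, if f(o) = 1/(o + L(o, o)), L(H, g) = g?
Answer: 198/5 ≈ 39.600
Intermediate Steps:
f(o) = 1/(2*o) (f(o) = 1/(o + o) = 1/(2*o))
f(10)*792 = ((1/2)/10)*792 = ((1/2)*(1/10))*792 = (1/20)*792 = 198/5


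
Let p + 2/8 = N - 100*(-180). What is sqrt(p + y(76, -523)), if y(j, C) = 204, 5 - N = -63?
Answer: sqrt(73087)/2 ≈ 135.17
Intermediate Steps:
N = 68 (N = 5 - 1*(-63) = 5 + 63 = 68)
p = 72271/4 (p = -1/4 + (68 - 100*(-180)) = -1/4 + (68 + 18000) = -1/4 + 18068 = 72271/4 ≈ 18068.)
sqrt(p + y(76, -523)) = sqrt(72271/4 + 204) = sqrt(73087/4) = sqrt(73087)/2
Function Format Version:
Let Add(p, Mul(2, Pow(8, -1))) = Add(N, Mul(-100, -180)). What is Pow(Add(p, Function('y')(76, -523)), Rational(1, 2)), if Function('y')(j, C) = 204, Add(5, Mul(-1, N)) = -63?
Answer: Mul(Rational(1, 2), Pow(73087, Rational(1, 2))) ≈ 135.17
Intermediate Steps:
N = 68 (N = Add(5, Mul(-1, -63)) = Add(5, 63) = 68)
p = Rational(72271, 4) (p = Add(Rational(-1, 4), Add(68, Mul(-100, -180))) = Add(Rational(-1, 4), Add(68, 18000)) = Add(Rational(-1, 4), 18068) = Rational(72271, 4) ≈ 18068.)
Pow(Add(p, Function('y')(76, -523)), Rational(1, 2)) = Pow(Add(Rational(72271, 4), 204), Rational(1, 2)) = Pow(Rational(73087, 4), Rational(1, 2)) = Mul(Rational(1, 2), Pow(73087, Rational(1, 2)))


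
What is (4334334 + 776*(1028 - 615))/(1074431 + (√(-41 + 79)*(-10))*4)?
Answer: 263225529278/60757995419 + 186192880*√38/1154401912961 ≈ 4.3334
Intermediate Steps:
(4334334 + 776*(1028 - 615))/(1074431 + (√(-41 + 79)*(-10))*4) = (4334334 + 776*413)/(1074431 + (√38*(-10))*4) = (4334334 + 320488)/(1074431 - 10*√38*4) = 4654822/(1074431 - 40*√38)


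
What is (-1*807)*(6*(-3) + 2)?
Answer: 12912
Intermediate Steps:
(-1*807)*(6*(-3) + 2) = -807*(-18 + 2) = -807*(-16) = 12912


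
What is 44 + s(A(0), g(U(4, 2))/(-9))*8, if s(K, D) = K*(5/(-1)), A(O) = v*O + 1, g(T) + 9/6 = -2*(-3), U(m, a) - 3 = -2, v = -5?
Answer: 4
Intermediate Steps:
U(m, a) = 1 (U(m, a) = 3 - 2 = 1)
g(T) = 9/2 (g(T) = -3/2 - 2*(-3) = -3/2 + 6 = 9/2)
A(O) = 1 - 5*O (A(O) = -5*O + 1 = 1 - 5*O)
s(K, D) = -5*K (s(K, D) = K*(5*(-1)) = K*(-5) = -5*K)
44 + s(A(0), g(U(4, 2))/(-9))*8 = 44 - 5*(1 - 5*0)*8 = 44 - 5*(1 + 0)*8 = 44 - 5*1*8 = 44 - 5*8 = 44 - 40 = 4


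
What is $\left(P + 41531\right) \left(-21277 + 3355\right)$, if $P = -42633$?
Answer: $19750044$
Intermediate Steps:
$\left(P + 41531\right) \left(-21277 + 3355\right) = \left(-42633 + 41531\right) \left(-21277 + 3355\right) = \left(-1102\right) \left(-17922\right) = 19750044$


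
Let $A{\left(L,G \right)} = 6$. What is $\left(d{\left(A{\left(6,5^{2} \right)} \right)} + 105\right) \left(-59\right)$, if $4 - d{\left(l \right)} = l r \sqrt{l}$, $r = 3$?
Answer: $-6431 + 1062 \sqrt{6} \approx -3829.6$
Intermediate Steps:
$d{\left(l \right)} = 4 - 3 l^{\frac{3}{2}}$ ($d{\left(l \right)} = 4 - l 3 \sqrt{l} = 4 - 3 l \sqrt{l} = 4 - 3 l^{\frac{3}{2}}$)
$\left(d{\left(A{\left(6,5^{2} \right)} \right)} + 105\right) \left(-59\right) = \left(\left(4 - 3 \cdot 6^{\frac{3}{2}}\right) + 105\right) \left(-59\right) = \left(\left(4 - 3 \cdot 6 \sqrt{6}\right) + 105\right) \left(-59\right) = \left(\left(4 - 18 \sqrt{6}\right) + 105\right) \left(-59\right) = \left(109 - 18 \sqrt{6}\right) \left(-59\right) = -6431 + 1062 \sqrt{6}$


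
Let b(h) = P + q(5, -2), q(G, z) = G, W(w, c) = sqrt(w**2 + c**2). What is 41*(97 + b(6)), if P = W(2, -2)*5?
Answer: 4182 + 410*sqrt(2) ≈ 4761.8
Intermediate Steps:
W(w, c) = sqrt(c**2 + w**2)
P = 10*sqrt(2) (P = sqrt((-2)**2 + 2**2)*5 = sqrt(4 + 4)*5 = sqrt(8)*5 = (2*sqrt(2))*5 = 10*sqrt(2) ≈ 14.142)
b(h) = 5 + 10*sqrt(2) (b(h) = 10*sqrt(2) + 5 = 5 + 10*sqrt(2))
41*(97 + b(6)) = 41*(97 + (5 + 10*sqrt(2))) = 41*(102 + 10*sqrt(2)) = 4182 + 410*sqrt(2)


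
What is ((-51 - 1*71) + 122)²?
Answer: 0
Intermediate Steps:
((-51 - 1*71) + 122)² = ((-51 - 71) + 122)² = (-122 + 122)² = 0² = 0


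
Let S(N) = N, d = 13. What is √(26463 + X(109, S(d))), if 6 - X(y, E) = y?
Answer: 2*√6590 ≈ 162.36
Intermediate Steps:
X(y, E) = 6 - y
√(26463 + X(109, S(d))) = √(26463 + (6 - 1*109)) = √(26463 + (6 - 109)) = √(26463 - 103) = √26360 = 2*√6590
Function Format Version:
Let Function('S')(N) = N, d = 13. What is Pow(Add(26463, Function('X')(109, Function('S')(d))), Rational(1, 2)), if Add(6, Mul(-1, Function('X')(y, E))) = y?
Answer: Mul(2, Pow(6590, Rational(1, 2))) ≈ 162.36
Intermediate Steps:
Function('X')(y, E) = Add(6, Mul(-1, y))
Pow(Add(26463, Function('X')(109, Function('S')(d))), Rational(1, 2)) = Pow(Add(26463, Add(6, Mul(-1, 109))), Rational(1, 2)) = Pow(Add(26463, Add(6, -109)), Rational(1, 2)) = Pow(Add(26463, -103), Rational(1, 2)) = Pow(26360, Rational(1, 2)) = Mul(2, Pow(6590, Rational(1, 2)))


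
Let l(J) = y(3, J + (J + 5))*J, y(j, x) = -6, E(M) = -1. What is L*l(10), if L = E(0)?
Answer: 60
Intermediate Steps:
l(J) = -6*J
L = -1
L*l(10) = -(-6)*10 = -1*(-60) = 60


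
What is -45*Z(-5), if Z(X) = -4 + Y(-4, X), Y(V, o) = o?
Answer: 405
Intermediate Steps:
Z(X) = -4 + X
-45*Z(-5) = -45*(-4 - 5) = -45*(-9) = 405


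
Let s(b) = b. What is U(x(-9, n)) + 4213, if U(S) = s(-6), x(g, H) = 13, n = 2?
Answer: 4207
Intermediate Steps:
U(S) = -6
U(x(-9, n)) + 4213 = -6 + 4213 = 4207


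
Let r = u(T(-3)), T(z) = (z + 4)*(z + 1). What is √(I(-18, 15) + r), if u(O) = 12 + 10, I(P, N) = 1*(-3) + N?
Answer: √34 ≈ 5.8309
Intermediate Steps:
T(z) = (1 + z)*(4 + z) (T(z) = (4 + z)*(1 + z) = (1 + z)*(4 + z))
I(P, N) = -3 + N
u(O) = 22
r = 22
√(I(-18, 15) + r) = √((-3 + 15) + 22) = √(12 + 22) = √34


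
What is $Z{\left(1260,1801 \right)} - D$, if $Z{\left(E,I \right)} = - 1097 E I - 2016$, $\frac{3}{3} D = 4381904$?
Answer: $-2493762140$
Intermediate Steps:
$D = 4381904$
$Z{\left(E,I \right)} = -2016 - 1097 E I$ ($Z{\left(E,I \right)} = - 1097 E I - 2016 = -2016 - 1097 E I$)
$Z{\left(1260,1801 \right)} - D = \left(-2016 - 1382220 \cdot 1801\right) - 4381904 = \left(-2016 - 2489378220\right) - 4381904 = -2489380236 - 4381904 = -2493762140$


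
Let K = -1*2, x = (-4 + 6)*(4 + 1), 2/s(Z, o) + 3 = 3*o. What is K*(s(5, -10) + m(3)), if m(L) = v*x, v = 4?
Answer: -2636/33 ≈ -79.879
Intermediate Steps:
s(Z, o) = 2/(-3 + 3*o)
x = 10 (x = 2*5 = 10)
m(L) = 40 (m(L) = 4*10 = 40)
K = -2
K*(s(5, -10) + m(3)) = -2*(2/(3*(-1 - 10)) + 40) = -2*((⅔)/(-11) + 40) = -2*((⅔)*(-1/11) + 40) = -2*(-2/33 + 40) = -2*1318/33 = -2636/33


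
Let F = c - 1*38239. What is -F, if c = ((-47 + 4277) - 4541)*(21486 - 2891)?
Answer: 5821284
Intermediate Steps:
c = -5783045 (c = (4230 - 4541)*18595 = -311*18595 = -5783045)
F = -5821284 (F = -5783045 - 1*38239 = -5783045 - 38239 = -5821284)
-F = -1*(-5821284) = 5821284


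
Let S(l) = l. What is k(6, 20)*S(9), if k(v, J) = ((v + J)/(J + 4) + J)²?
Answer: 64009/16 ≈ 4000.6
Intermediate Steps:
k(v, J) = (J + (J + v)/(4 + J))² (k(v, J) = ((J + v)/(4 + J) + J)² = (J + (J + v)/(4 + J))²)
k(6, 20)*S(9) = ((6 + 20² + 5*20)²/(4 + 20)²)*9 = ((6 + 400 + 100)²/24²)*9 = ((1/576)*506²)*9 = ((1/576)*256036)*9 = (64009/144)*9 = 64009/16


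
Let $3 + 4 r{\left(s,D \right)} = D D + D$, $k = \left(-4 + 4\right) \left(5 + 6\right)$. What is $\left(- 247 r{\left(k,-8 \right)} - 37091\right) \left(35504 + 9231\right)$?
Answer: $- \frac{7222689425}{4} \approx -1.8057 \cdot 10^{9}$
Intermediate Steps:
$k = 0$ ($k = 0 \cdot 11 = 0$)
$r{\left(s,D \right)} = - \frac{3}{4} + \frac{D}{4} + \frac{D^{2}}{4}$ ($r{\left(s,D \right)} = - \frac{3}{4} + \frac{D D + D}{4} = - \frac{3}{4} + \frac{D^{2} + D}{4} = - \frac{3}{4} + \frac{D + D^{2}}{4} = - \frac{3}{4} + \left(\frac{D}{4} + \frac{D^{2}}{4}\right) = - \frac{3}{4} + \frac{D}{4} + \frac{D^{2}}{4}$)
$\left(- 247 r{\left(k,-8 \right)} - 37091\right) \left(35504 + 9231\right) = \left(- 247 \left(- \frac{3}{4} + \frac{1}{4} \left(-8\right) + \frac{\left(-8\right)^{2}}{4}\right) - 37091\right) \left(35504 + 9231\right) = \left(- 247 \left(- \frac{3}{4} - 2 + \frac{1}{4} \cdot 64\right) - 37091\right) 44735 = \left(- 247 \left(- \frac{3}{4} - 2 + 16\right) - 37091\right) 44735 = \left(\left(-247\right) \frac{53}{4} - 37091\right) 44735 = \left(- \frac{13091}{4} - 37091\right) 44735 = \left(- \frac{161455}{4}\right) 44735 = - \frac{7222689425}{4}$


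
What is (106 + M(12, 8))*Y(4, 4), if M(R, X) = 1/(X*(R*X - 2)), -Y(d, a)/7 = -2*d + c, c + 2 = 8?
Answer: 557991/376 ≈ 1484.0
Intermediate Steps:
c = 6 (c = -2 + 8 = 6)
Y(d, a) = -42 + 14*d (Y(d, a) = -7*(-2*d + 6) = -7*(6 - 2*d) = -42 + 14*d)
M(R, X) = 1/(X*(-2 + R*X))
(106 + M(12, 8))*Y(4, 4) = (106 + 1/(8*(-2 + 12*8)))*(-42 + 14*4) = (106 + 1/(8*(-2 + 96)))*(-42 + 56) = (106 + (⅛)/94)*14 = (106 + (⅛)*(1/94))*14 = (106 + 1/752)*14 = (79713/752)*14 = 557991/376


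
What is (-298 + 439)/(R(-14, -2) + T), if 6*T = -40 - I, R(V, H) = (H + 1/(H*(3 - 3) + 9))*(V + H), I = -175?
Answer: 2538/949 ≈ 2.6744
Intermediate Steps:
R(V, H) = (⅑ + H)*(H + V) (R(V, H) = (H + 1/(H*0 + 9))*(H + V) = (H + 1/(0 + 9))*(H + V) = (H + 1/9)*(H + V) = (H + ⅑)*(H + V) = (⅑ + H)*(H + V))
T = 45/2 (T = (-40 - 1*(-175))/6 = (-40 + 175)/6 = (⅙)*135 = 45/2 ≈ 22.500)
(-298 + 439)/(R(-14, -2) + T) = (-298 + 439)/(((-2)² + (⅑)*(-2) + (⅑)*(-14) - 2*(-14)) + 45/2) = 141/((4 - 2/9 - 14/9 + 28) + 45/2) = 141/(272/9 + 45/2) = 141/(949/18) = 141*(18/949) = 2538/949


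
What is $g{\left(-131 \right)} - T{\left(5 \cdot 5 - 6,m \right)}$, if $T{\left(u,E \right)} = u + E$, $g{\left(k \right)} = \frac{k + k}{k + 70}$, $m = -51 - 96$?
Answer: $\frac{8070}{61} \approx 132.3$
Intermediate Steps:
$m = -147$ ($m = -51 - 96 = -147$)
$g{\left(k \right)} = \frac{2 k}{70 + k}$
$T{\left(u,E \right)} = E + u$
$g{\left(-131 \right)} - T{\left(5 \cdot 5 - 6,m \right)} = 2 \left(-131\right) \frac{1}{70 - 131} - \left(-147 + \left(5 \cdot 5 - 6\right)\right) = 2 \left(-131\right) \frac{1}{-61} - \left(-147 + \left(25 - 6\right)\right) = 2 \left(-131\right) \left(- \frac{1}{61}\right) - \left(-147 + 19\right) = \frac{262}{61} - -128 = \frac{262}{61} + 128 = \frac{8070}{61}$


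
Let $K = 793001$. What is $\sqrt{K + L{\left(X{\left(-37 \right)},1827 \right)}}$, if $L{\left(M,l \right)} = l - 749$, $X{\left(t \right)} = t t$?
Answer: $3 \sqrt{88231} \approx 891.11$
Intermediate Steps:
$X{\left(t \right)} = t^{2}$
$L{\left(M,l \right)} = -749 + l$
$\sqrt{K + L{\left(X{\left(-37 \right)},1827 \right)}} = \sqrt{793001 + \left(-749 + 1827\right)} = \sqrt{793001 + 1078} = \sqrt{794079} = 3 \sqrt{88231}$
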